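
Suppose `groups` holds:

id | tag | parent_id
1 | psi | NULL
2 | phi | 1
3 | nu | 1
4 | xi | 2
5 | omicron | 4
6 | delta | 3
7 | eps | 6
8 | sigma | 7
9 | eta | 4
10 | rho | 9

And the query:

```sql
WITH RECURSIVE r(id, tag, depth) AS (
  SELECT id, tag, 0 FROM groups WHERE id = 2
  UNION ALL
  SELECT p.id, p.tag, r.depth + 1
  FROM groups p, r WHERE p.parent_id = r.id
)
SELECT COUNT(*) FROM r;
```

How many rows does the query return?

5

Base: id=2 (phi) at depth 0.
Iteration 1: rows with parent_id in {2} -> xi (id 4, depth 1).
Iteration 2: rows with parent_id in {4} -> omicron (id 5, depth 2), eta (id 9, depth 2).
Iteration 3: rows with parent_id in {5,9} -> rho (id 10, depth 3).
Iteration 4: no rows with parent_id in {10}; recursion stops.
Total rows emitted: 5.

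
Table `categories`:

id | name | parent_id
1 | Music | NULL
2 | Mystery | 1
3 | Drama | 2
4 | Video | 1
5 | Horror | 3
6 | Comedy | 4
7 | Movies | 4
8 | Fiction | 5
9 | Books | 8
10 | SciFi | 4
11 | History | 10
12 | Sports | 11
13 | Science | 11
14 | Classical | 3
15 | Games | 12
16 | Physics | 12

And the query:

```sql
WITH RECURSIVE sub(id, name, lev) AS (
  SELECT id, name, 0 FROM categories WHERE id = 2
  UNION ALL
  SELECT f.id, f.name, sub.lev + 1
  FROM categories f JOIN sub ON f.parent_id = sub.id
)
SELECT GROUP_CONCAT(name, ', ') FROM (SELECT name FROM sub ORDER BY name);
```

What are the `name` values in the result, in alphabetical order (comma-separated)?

Base: id=2 (Mystery) at lev 0.
Iteration 1: rows with parent_id in {2} -> Drama (id 3, lev 1).
Iteration 2: rows with parent_id in {3} -> Horror (id 5, lev 2), Classical (id 14, lev 2).
Iteration 3: rows with parent_id in {5,14} -> Fiction (id 8, lev 3).
Iteration 4: rows with parent_id in {8} -> Books (id 9, lev 4).
Iteration 5: no rows with parent_id in {9}; recursion stops.

Books, Classical, Drama, Fiction, Horror, Mystery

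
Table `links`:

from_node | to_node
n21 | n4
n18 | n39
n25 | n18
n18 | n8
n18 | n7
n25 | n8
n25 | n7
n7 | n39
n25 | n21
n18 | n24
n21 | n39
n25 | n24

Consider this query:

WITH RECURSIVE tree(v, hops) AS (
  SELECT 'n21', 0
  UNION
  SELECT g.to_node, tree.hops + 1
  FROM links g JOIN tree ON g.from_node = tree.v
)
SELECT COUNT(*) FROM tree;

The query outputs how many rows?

Base: (n21, hops=0).
Iteration 1: edges from {n21} -> (n39, hops=1), (n4, hops=1).
Iteration 2: no outgoing edges from {n39,n4}; recursion stops.
Total rows emitted: 3.

3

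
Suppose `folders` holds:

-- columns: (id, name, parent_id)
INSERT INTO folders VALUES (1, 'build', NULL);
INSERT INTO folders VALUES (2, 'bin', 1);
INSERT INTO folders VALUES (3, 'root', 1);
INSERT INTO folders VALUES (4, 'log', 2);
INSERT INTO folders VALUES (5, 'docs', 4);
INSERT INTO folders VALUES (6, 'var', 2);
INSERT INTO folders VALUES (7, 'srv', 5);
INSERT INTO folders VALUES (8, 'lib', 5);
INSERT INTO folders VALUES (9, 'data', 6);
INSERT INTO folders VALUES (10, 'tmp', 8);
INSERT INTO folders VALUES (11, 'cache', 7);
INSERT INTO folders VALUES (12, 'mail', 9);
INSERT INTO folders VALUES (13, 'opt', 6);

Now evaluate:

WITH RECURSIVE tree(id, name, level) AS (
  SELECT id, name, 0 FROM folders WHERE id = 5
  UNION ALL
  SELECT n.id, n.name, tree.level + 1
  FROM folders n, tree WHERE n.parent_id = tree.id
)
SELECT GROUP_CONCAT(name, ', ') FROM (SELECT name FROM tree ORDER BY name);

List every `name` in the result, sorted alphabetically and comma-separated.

Base: id=5 (docs) at level 0.
Iteration 1: rows with parent_id in {5} -> srv (id 7, level 1), lib (id 8, level 1).
Iteration 2: rows with parent_id in {7,8} -> tmp (id 10, level 2), cache (id 11, level 2).
Iteration 3: no rows with parent_id in {10,11}; recursion stops.

cache, docs, lib, srv, tmp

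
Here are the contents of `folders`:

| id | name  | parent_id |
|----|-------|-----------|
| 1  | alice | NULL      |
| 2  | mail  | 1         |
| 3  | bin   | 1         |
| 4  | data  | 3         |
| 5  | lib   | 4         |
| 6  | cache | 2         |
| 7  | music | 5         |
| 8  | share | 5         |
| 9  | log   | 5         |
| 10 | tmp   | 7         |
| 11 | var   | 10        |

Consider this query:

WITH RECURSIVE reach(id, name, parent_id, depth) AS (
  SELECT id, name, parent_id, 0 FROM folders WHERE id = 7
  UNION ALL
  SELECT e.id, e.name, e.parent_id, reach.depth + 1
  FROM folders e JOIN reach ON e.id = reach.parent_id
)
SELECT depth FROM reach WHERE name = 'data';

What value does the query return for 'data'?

2

Base: id=7 (music), parent_id=5, depth 0.
Iteration 1: join on id=5 -> lib (id 5, parent_id=4, depth 1).
Iteration 2: join on id=4 -> data (id 4, parent_id=3, depth 2).
Iteration 3: join on id=3 -> bin (id 3, parent_id=1, depth 3).
Iteration 4: join on id=1 -> alice (id 1, parent_id=NULL, depth 4).
Iteration 5: parent_id is NULL; no match; recursion stops.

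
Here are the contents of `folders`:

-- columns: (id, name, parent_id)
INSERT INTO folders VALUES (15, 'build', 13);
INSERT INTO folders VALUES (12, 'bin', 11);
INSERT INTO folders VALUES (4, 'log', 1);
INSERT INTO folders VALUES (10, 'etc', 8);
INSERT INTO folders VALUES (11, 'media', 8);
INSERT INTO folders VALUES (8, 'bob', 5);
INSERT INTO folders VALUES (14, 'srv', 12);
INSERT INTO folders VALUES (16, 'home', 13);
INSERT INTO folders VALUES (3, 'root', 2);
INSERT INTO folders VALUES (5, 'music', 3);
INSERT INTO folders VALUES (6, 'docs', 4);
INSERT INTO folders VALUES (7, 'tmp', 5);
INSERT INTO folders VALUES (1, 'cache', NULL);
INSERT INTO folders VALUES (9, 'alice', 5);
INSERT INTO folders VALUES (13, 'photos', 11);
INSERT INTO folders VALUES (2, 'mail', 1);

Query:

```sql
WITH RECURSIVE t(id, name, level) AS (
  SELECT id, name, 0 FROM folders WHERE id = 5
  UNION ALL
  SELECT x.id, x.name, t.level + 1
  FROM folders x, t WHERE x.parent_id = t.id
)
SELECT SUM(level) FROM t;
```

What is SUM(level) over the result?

Base: id=5 (music) at level 0.
Iteration 1: rows with parent_id in {5} -> tmp (id 7, level 1), bob (id 8, level 1), alice (id 9, level 1).
Iteration 2: rows with parent_id in {7,8,9} -> etc (id 10, level 2), media (id 11, level 2).
Iteration 3: rows with parent_id in {10,11} -> bin (id 12, level 3), photos (id 13, level 3).
Iteration 4: rows with parent_id in {12,13} -> srv (id 14, level 4), build (id 15, level 4), home (id 16, level 4).
Iteration 5: no rows with parent_id in {14,15,16}; recursion stops.
SUM(level) = 0 + 1 + 1 + 1 + 2 + 2 + 3 + 3 + 4 + 4 + 4 = 25.

25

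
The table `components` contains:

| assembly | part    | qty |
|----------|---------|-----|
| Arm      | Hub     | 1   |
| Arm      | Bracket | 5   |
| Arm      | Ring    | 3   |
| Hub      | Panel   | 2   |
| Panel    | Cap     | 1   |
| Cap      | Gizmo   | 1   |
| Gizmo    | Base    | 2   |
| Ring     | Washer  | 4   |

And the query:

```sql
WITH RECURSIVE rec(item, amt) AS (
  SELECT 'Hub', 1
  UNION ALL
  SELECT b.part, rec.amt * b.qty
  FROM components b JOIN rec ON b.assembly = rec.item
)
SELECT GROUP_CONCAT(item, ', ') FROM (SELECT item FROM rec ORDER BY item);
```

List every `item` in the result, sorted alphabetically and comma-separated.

Base, Cap, Gizmo, Hub, Panel

Base: (Hub, amt=1).
Iteration 1: components of {Hub} -> Panel = 1*2 = 2.
Iteration 2: components of {Panel} -> Cap = 2*1 = 2.
Iteration 3: components of {Cap} -> Gizmo = 2*1 = 2.
Iteration 4: components of {Gizmo} -> Base = 2*2 = 4.
Iteration 5: no further components; recursion stops.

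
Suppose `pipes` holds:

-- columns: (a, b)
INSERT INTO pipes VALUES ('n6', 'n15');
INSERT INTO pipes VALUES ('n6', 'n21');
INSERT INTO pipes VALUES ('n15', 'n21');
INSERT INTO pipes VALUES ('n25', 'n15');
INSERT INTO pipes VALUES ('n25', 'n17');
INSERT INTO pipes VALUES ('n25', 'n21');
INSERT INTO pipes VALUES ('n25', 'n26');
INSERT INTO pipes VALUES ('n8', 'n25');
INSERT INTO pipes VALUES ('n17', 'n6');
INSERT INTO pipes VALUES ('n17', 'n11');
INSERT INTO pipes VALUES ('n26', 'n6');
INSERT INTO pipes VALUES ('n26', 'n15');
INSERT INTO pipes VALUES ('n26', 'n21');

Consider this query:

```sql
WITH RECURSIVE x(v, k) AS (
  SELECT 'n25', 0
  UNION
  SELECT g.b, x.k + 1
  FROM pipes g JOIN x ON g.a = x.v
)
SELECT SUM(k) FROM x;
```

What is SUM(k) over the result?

22

Base: (n25, k=0).
Iteration 1: edges from {n25} -> (n15, k=1), (n17, k=1), (n21, k=1), (n26, k=1).
Iteration 2: edges from {n15,n17,n21,n26} -> (n11, k=2), (n15, k=2), (n21, k=2), (n6, k=2). [UNION drops 2 duplicate row(s)]
Iteration 3: edges from {n11,n15,n21,n6} -> (n15, k=3), (n21, k=3). [UNION drops 1 duplicate row(s)]
Iteration 4: edges from {n15,n21} -> (n21, k=4).
Iteration 5: no outgoing edges from {n21}; recursion stops.
SUM(k) = 0 + 1 + 1 + 1 + 1 + 2 + 2 + 2 + 2 + 3 + 3 + 4 = 22.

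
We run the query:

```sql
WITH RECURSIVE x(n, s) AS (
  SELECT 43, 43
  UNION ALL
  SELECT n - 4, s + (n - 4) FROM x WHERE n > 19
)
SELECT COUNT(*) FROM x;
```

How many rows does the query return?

Base: n=43, s=43.
Iteration 1: 43 > 19 holds -> n = 43 - 4 = 39, s = 43 + 39 = 82.
Iteration 2: 39 > 19 holds -> n = 39 - 4 = 35, s = 82 + 35 = 117.
Iteration 3: 35 > 19 holds -> n = 35 - 4 = 31, s = 117 + 31 = 148.
Iteration 4: 31 > 19 holds -> n = 31 - 4 = 27, s = 148 + 27 = 175.
Iteration 5: 27 > 19 holds -> n = 27 - 4 = 23, s = 175 + 23 = 198.
Iteration 6: 23 > 19 holds -> n = 23 - 4 = 19, s = 198 + 19 = 217.
Iteration 7: 19 > 19 fails; recursion stops.
Total rows emitted: 7.

7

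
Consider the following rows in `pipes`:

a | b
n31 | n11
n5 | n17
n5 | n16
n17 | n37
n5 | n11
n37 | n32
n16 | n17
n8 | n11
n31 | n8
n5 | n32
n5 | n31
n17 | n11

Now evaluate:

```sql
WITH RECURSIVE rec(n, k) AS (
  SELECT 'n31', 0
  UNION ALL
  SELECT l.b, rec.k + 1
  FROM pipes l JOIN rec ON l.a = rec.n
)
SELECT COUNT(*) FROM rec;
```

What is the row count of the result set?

4

Base: (n31, k=0).
Iteration 1: edges from {n31} -> (n11, k=1), (n8, k=1).
Iteration 2: edges from {n11,n8} -> (n11, k=2).
Iteration 3: no outgoing edges from {n11}; recursion stops.
Total rows emitted: 4.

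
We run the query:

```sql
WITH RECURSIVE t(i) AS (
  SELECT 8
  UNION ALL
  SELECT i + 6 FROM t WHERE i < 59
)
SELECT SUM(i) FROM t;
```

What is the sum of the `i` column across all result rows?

350

Base: i=8.
Iteration 1: 8 < 59 holds -> i = 8 + 6 = 14.
Iteration 2: 14 < 59 holds -> i = 14 + 6 = 20.
Iteration 3: 20 < 59 holds -> i = 20 + 6 = 26.
Iteration 4: 26 < 59 holds -> i = 26 + 6 = 32.
Iteration 5: 32 < 59 holds -> i = 32 + 6 = 38.
Iteration 6: 38 < 59 holds -> i = 38 + 6 = 44.
Iteration 7: 44 < 59 holds -> i = 44 + 6 = 50.
Iteration 8: 50 < 59 holds -> i = 50 + 6 = 56.
Iteration 9: 56 < 59 holds -> i = 56 + 6 = 62.
Iteration 10: 62 < 59 fails; recursion stops.
SUM(i) = 8 + 14 + 20 + 26 + 32 + 38 + 44 + 50 + 56 + 62 = 350.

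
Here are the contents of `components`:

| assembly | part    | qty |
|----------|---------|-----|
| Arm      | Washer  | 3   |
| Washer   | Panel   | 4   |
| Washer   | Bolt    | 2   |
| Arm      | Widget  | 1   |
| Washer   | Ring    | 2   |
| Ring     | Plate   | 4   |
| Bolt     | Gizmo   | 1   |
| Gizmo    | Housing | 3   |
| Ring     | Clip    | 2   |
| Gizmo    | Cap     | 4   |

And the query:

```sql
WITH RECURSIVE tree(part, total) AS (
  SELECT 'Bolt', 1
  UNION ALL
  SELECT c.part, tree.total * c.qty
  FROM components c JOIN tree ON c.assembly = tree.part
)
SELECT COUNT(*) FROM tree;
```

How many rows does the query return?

Base: (Bolt, total=1).
Iteration 1: components of {Bolt} -> Gizmo = 1*1 = 1.
Iteration 2: components of {Gizmo} -> Cap = 1*4 = 4, Housing = 1*3 = 3.
Iteration 3: no further components; recursion stops.
Total rows emitted: 4.

4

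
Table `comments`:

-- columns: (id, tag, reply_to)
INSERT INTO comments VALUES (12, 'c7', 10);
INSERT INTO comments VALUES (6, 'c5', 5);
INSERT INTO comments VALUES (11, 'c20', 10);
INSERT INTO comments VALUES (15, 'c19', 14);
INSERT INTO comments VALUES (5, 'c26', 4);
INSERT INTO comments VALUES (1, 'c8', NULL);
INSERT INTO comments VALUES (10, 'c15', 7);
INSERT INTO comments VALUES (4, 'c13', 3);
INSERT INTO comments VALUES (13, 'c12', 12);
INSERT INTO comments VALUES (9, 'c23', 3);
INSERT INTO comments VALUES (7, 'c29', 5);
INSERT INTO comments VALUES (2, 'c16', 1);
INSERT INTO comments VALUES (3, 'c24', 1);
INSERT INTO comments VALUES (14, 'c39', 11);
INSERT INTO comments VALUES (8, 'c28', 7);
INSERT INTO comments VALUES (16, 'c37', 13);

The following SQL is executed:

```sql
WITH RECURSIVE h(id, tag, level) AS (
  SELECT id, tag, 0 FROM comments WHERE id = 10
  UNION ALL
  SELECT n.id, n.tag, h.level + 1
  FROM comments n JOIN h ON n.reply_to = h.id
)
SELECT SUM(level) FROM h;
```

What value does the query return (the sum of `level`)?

Base: id=10 (c15) at level 0.
Iteration 1: rows with reply_to in {10} -> c20 (id 11, level 1), c7 (id 12, level 1).
Iteration 2: rows with reply_to in {11,12} -> c12 (id 13, level 2), c39 (id 14, level 2).
Iteration 3: rows with reply_to in {13,14} -> c19 (id 15, level 3), c37 (id 16, level 3).
Iteration 4: no rows with reply_to in {15,16}; recursion stops.
SUM(level) = 0 + 1 + 1 + 2 + 2 + 3 + 3 = 12.

12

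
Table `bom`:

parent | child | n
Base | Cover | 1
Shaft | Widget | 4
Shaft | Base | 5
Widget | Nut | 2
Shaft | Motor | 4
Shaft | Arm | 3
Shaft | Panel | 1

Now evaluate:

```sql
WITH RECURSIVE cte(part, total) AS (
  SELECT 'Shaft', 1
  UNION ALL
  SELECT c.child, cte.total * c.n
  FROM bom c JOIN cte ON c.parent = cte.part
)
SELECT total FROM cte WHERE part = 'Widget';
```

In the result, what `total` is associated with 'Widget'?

4

Base: (Shaft, total=1).
Iteration 1: components of {Shaft} -> Arm = 1*3 = 3, Base = 1*5 = 5, Motor = 1*4 = 4, Panel = 1*1 = 1, Widget = 1*4 = 4.
Iteration 2: components of {Arm,Base,Motor,Panel,Widget} -> Cover = 5*1 = 5, Nut = 4*2 = 8.
Iteration 3: no further components; recursion stops.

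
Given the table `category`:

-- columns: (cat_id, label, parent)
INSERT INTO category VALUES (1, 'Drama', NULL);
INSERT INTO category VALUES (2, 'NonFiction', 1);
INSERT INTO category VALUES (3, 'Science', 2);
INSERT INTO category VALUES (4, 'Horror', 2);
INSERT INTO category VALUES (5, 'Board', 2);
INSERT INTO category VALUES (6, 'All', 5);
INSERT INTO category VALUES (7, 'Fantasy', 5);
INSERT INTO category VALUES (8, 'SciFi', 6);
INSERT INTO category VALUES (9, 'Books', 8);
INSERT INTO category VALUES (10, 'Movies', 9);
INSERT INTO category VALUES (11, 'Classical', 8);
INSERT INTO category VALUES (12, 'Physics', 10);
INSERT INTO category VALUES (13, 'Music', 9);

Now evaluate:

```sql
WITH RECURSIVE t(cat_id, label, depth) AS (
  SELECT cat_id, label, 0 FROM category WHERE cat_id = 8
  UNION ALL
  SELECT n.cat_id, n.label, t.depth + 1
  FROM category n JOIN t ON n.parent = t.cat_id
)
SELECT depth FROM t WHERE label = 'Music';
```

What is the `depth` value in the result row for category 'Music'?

Base: cat_id=8 (SciFi) at depth 0.
Iteration 1: rows with parent in {8} -> Books (id 9, depth 1), Classical (id 11, depth 1).
Iteration 2: rows with parent in {9,11} -> Movies (id 10, depth 2), Music (id 13, depth 2).
Iteration 3: rows with parent in {10,13} -> Physics (id 12, depth 3).
Iteration 4: no rows with parent in {12}; recursion stops.

2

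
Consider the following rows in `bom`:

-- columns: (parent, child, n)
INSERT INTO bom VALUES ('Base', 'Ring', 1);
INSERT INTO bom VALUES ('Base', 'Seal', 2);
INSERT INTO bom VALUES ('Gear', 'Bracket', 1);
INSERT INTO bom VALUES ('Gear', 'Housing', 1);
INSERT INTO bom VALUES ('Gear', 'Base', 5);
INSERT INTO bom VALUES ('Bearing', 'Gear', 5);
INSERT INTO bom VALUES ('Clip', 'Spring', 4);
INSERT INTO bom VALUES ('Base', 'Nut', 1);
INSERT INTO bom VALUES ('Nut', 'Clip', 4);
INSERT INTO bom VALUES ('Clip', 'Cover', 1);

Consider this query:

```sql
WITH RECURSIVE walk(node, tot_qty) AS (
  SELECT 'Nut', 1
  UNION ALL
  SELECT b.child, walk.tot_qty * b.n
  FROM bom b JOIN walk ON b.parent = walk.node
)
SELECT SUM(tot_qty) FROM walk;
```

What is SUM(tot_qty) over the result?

25

Base: (Nut, tot_qty=1).
Iteration 1: components of {Nut} -> Clip = 1*4 = 4.
Iteration 2: components of {Clip} -> Cover = 4*1 = 4, Spring = 4*4 = 16.
Iteration 3: no further components; recursion stops.
SUM(tot_qty) = 1 + 4 + 16 + 4 = 25.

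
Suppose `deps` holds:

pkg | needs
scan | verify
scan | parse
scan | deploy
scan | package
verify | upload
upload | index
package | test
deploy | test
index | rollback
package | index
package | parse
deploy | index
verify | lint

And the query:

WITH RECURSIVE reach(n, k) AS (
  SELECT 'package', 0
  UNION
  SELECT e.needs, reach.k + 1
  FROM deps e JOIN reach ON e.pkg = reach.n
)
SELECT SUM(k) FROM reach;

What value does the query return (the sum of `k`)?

Base: (package, k=0).
Iteration 1: edges from {package} -> (index, k=1), (parse, k=1), (test, k=1).
Iteration 2: edges from {index,parse,test} -> (rollback, k=2).
Iteration 3: no outgoing edges from {rollback}; recursion stops.
SUM(k) = 0 + 1 + 1 + 1 + 2 = 5.

5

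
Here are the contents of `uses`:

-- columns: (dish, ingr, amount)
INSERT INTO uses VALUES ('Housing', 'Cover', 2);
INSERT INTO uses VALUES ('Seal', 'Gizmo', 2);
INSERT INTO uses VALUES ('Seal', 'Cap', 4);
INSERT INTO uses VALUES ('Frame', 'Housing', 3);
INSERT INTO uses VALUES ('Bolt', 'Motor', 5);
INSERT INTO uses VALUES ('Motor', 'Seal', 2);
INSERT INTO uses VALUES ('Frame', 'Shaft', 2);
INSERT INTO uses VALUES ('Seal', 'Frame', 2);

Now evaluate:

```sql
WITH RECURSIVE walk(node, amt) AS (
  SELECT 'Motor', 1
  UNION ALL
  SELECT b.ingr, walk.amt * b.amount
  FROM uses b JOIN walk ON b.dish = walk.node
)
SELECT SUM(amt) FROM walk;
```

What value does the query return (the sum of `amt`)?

Base: (Motor, amt=1).
Iteration 1: components of {Motor} -> Seal = 1*2 = 2.
Iteration 2: components of {Seal} -> Cap = 2*4 = 8, Frame = 2*2 = 4, Gizmo = 2*2 = 4.
Iteration 3: components of {Cap,Frame,Gizmo} -> Housing = 4*3 = 12, Shaft = 4*2 = 8.
Iteration 4: components of {Housing,Shaft} -> Cover = 12*2 = 24.
Iteration 5: no further components; recursion stops.
SUM(amt) = 1 + 2 + 4 + 4 + 8 + 12 + 8 + 24 = 63.

63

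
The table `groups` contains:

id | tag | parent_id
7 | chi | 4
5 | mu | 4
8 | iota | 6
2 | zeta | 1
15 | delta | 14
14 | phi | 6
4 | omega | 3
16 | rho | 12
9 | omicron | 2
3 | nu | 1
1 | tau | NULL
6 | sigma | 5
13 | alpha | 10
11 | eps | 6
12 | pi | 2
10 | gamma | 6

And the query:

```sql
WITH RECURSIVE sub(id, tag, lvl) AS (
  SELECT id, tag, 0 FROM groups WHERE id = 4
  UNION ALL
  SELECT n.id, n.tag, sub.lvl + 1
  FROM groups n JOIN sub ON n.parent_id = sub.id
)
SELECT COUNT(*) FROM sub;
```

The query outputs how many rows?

10

Base: id=4 (omega) at lvl 0.
Iteration 1: rows with parent_id in {4} -> mu (id 5, lvl 1), chi (id 7, lvl 1).
Iteration 2: rows with parent_id in {5,7} -> sigma (id 6, lvl 2).
Iteration 3: rows with parent_id in {6} -> iota (id 8, lvl 3), gamma (id 10, lvl 3), eps (id 11, lvl 3), phi (id 14, lvl 3).
Iteration 4: rows with parent_id in {8,10,11,14} -> alpha (id 13, lvl 4), delta (id 15, lvl 4).
Iteration 5: no rows with parent_id in {13,15}; recursion stops.
Total rows emitted: 10.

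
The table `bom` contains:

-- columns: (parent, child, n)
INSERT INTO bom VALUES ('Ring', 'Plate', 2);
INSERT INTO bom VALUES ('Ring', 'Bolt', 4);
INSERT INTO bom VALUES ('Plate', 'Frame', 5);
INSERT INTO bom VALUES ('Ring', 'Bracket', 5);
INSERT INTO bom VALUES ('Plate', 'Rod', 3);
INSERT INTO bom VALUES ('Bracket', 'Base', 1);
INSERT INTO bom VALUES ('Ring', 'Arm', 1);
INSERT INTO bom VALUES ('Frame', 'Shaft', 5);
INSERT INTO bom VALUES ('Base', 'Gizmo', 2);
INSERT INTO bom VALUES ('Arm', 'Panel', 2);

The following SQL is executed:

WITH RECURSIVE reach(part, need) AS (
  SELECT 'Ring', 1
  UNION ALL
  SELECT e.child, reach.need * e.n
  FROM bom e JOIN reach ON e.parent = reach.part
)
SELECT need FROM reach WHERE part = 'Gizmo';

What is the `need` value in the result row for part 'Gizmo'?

10

Base: (Ring, need=1).
Iteration 1: components of {Ring} -> Arm = 1*1 = 1, Bolt = 1*4 = 4, Bracket = 1*5 = 5, Plate = 1*2 = 2.
Iteration 2: components of {Arm,Bolt,Bracket,Plate} -> Base = 5*1 = 5, Frame = 2*5 = 10, Panel = 1*2 = 2, Rod = 2*3 = 6.
Iteration 3: components of {Base,Frame,Panel,Rod} -> Gizmo = 5*2 = 10, Shaft = 10*5 = 50.
Iteration 4: no further components; recursion stops.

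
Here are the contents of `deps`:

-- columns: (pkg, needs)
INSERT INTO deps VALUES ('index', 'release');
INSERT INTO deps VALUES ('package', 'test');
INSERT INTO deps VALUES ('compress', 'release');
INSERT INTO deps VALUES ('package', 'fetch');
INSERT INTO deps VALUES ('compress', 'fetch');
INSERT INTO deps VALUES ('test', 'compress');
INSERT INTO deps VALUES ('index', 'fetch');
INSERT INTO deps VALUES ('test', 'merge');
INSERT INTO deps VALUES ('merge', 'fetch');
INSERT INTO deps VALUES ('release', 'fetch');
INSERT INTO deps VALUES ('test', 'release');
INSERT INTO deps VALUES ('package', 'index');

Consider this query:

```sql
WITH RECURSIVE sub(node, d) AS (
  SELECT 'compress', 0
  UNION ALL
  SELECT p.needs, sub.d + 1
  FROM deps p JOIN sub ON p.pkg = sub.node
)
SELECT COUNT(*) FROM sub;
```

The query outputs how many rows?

Base: (compress, d=0).
Iteration 1: edges from {compress} -> (fetch, d=1), (release, d=1).
Iteration 2: edges from {fetch,release} -> (fetch, d=2).
Iteration 3: no outgoing edges from {fetch}; recursion stops.
Total rows emitted: 4.

4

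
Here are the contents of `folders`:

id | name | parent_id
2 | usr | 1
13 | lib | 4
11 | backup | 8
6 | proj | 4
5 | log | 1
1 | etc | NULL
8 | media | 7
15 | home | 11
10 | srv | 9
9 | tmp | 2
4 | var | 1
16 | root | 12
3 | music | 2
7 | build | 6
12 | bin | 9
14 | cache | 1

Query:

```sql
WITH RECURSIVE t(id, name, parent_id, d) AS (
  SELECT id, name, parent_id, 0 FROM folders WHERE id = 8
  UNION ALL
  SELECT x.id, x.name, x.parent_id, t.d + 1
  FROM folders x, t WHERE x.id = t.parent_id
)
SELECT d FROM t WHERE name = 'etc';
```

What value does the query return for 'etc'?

4

Base: id=8 (media), parent_id=7, d 0.
Iteration 1: join on id=7 -> build (id 7, parent_id=6, d 1).
Iteration 2: join on id=6 -> proj (id 6, parent_id=4, d 2).
Iteration 3: join on id=4 -> var (id 4, parent_id=1, d 3).
Iteration 4: join on id=1 -> etc (id 1, parent_id=NULL, d 4).
Iteration 5: parent_id is NULL; no match; recursion stops.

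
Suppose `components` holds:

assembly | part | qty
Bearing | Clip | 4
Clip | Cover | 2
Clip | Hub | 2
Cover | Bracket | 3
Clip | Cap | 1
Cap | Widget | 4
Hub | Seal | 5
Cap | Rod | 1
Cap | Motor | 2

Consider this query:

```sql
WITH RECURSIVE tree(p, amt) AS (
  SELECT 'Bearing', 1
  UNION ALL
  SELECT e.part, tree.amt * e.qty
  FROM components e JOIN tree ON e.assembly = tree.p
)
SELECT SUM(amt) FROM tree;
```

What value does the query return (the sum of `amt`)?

Base: (Bearing, amt=1).
Iteration 1: components of {Bearing} -> Clip = 1*4 = 4.
Iteration 2: components of {Clip} -> Cap = 4*1 = 4, Cover = 4*2 = 8, Hub = 4*2 = 8.
Iteration 3: components of {Cap,Cover,Hub} -> Bracket = 8*3 = 24, Motor = 4*2 = 8, Rod = 4*1 = 4, Seal = 8*5 = 40, Widget = 4*4 = 16.
Iteration 4: no further components; recursion stops.
SUM(amt) = 1 + 4 + 8 + 8 + 4 + 24 + 40 + 16 + 4 + 8 = 117.

117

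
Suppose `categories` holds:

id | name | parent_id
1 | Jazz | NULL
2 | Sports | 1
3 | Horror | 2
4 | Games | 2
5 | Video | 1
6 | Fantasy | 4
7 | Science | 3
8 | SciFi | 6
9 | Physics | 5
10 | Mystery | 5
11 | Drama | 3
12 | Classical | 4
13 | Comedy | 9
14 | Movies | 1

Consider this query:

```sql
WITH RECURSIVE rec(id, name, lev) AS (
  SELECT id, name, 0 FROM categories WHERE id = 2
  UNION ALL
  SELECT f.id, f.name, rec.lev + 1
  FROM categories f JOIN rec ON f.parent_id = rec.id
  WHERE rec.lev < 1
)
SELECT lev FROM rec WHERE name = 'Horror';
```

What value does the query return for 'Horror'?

Base: id=2 (Sports) at lev 0.
Iteration 1: rows with parent_id in {2} -> Horror (id 3, lev 1), Games (id 4, lev 1).
Iteration 2: lev < 1 fails for all current rows; recursion stops.

1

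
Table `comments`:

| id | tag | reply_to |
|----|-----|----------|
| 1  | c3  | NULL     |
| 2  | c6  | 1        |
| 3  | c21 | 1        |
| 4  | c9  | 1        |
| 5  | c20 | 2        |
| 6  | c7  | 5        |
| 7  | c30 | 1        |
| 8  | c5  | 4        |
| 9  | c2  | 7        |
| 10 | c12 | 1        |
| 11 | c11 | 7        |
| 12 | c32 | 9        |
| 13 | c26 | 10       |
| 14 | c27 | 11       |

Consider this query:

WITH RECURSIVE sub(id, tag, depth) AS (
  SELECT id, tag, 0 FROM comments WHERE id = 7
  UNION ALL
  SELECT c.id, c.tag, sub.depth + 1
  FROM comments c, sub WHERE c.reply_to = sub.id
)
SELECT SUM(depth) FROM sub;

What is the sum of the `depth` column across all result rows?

Base: id=7 (c30) at depth 0.
Iteration 1: rows with reply_to in {7} -> c2 (id 9, depth 1), c11 (id 11, depth 1).
Iteration 2: rows with reply_to in {9,11} -> c32 (id 12, depth 2), c27 (id 14, depth 2).
Iteration 3: no rows with reply_to in {12,14}; recursion stops.
SUM(depth) = 0 + 1 + 1 + 2 + 2 = 6.

6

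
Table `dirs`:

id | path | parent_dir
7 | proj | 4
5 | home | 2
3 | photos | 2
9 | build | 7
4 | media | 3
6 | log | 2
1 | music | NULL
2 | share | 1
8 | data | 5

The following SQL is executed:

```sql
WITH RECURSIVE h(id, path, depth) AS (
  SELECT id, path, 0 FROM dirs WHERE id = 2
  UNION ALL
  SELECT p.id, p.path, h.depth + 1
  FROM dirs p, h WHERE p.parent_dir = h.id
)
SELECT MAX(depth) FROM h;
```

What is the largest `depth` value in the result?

4

Base: id=2 (share) at depth 0.
Iteration 1: rows with parent_dir in {2} -> photos (id 3, depth 1), home (id 5, depth 1), log (id 6, depth 1).
Iteration 2: rows with parent_dir in {3,5,6} -> media (id 4, depth 2), data (id 8, depth 2).
Iteration 3: rows with parent_dir in {4,8} -> proj (id 7, depth 3).
Iteration 4: rows with parent_dir in {7} -> build (id 9, depth 4).
Iteration 5: no rows with parent_dir in {9}; recursion stops.
depth values: 0, 1, 1, 1, 2, 2, 3, 4; the maximum is 4.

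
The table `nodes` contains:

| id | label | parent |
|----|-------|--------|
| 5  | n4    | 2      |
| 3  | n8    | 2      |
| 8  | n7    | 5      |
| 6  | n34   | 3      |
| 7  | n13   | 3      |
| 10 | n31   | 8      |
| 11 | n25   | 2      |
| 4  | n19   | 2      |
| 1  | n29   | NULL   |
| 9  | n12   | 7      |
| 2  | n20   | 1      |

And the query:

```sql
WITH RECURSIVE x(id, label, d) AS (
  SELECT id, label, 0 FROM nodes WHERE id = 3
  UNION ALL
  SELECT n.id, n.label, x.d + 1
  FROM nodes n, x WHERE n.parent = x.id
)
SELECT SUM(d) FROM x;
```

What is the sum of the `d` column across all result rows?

4

Base: id=3 (n8) at d 0.
Iteration 1: rows with parent in {3} -> n34 (id 6, d 1), n13 (id 7, d 1).
Iteration 2: rows with parent in {6,7} -> n12 (id 9, d 2).
Iteration 3: no rows with parent in {9}; recursion stops.
SUM(d) = 0 + 1 + 1 + 2 = 4.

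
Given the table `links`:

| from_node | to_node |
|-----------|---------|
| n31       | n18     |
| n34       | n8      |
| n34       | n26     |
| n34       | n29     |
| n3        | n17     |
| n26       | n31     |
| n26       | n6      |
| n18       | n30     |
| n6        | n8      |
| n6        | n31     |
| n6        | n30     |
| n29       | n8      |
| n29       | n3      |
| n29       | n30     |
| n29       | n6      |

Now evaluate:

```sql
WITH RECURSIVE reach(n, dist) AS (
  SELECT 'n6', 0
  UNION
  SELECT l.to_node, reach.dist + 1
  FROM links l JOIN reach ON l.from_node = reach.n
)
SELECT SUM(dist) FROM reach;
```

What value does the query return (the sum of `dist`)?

Base: (n6, dist=0).
Iteration 1: edges from {n6} -> (n30, dist=1), (n31, dist=1), (n8, dist=1).
Iteration 2: edges from {n30,n31,n8} -> (n18, dist=2).
Iteration 3: edges from {n18} -> (n30, dist=3).
Iteration 4: no outgoing edges from {n30}; recursion stops.
SUM(dist) = 0 + 1 + 1 + 1 + 2 + 3 = 8.

8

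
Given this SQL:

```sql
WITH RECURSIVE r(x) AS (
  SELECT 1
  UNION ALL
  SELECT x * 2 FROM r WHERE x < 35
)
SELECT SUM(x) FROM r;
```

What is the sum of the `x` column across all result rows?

127

Base: x=1.
Iteration 1: 1 < 35 holds -> x = 1 * 2 = 2.
Iteration 2: 2 < 35 holds -> x = 2 * 2 = 4.
Iteration 3: 4 < 35 holds -> x = 4 * 2 = 8.
Iteration 4: 8 < 35 holds -> x = 8 * 2 = 16.
Iteration 5: 16 < 35 holds -> x = 16 * 2 = 32.
Iteration 6: 32 < 35 holds -> x = 32 * 2 = 64.
Iteration 7: 64 < 35 fails; recursion stops.
SUM(x) = 1 + 2 + 4 + 8 + 16 + 32 + 64 = 127.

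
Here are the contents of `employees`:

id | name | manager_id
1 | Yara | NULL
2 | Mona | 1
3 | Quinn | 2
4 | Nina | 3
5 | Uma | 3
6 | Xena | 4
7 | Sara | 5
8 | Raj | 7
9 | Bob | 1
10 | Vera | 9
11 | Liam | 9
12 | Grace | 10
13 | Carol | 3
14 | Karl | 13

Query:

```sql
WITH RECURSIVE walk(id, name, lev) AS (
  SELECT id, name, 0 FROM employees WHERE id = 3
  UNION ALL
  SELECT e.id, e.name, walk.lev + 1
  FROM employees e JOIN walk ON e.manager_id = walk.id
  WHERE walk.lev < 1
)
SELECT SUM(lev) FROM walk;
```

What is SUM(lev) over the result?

3

Base: id=3 (Quinn) at lev 0.
Iteration 1: rows with manager_id in {3} -> Nina (id 4, lev 1), Uma (id 5, lev 1), Carol (id 13, lev 1).
Iteration 2: lev < 1 fails for all current rows; recursion stops.
SUM(lev) = 0 + 1 + 1 + 1 = 3.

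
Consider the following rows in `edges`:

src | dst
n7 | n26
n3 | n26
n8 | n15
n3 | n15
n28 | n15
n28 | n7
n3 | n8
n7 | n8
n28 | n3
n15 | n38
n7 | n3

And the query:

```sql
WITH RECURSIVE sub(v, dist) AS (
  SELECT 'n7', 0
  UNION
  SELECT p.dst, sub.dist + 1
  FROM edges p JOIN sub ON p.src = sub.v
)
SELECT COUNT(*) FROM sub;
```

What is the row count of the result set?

10

Base: (n7, dist=0).
Iteration 1: edges from {n7} -> (n26, dist=1), (n3, dist=1), (n8, dist=1).
Iteration 2: edges from {n26,n3,n8} -> (n15, dist=2), (n26, dist=2), (n8, dist=2). [UNION drops 1 duplicate row(s)]
Iteration 3: edges from {n15,n26,n8} -> (n15, dist=3), (n38, dist=3).
Iteration 4: edges from {n15,n38} -> (n38, dist=4).
Iteration 5: no outgoing edges from {n38}; recursion stops.
Total rows emitted: 10.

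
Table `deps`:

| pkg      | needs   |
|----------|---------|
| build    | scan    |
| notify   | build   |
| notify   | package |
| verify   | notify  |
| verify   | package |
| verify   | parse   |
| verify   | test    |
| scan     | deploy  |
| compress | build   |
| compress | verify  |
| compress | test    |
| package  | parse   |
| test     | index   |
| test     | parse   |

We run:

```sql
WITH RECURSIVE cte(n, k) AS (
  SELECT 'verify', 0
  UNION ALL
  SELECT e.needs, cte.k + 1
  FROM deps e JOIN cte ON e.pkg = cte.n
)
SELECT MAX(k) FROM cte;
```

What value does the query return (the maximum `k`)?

Base: (verify, k=0).
Iteration 1: edges from {verify} -> (notify, k=1), (package, k=1), (parse, k=1), (test, k=1).
Iteration 2: edges from {notify,package,parse,test} -> (build, k=2), (index, k=2), (package, k=2), (parse, k=2) x2. [UNION ALL keeps all 5 new rows, including repeats]
Iteration 3: edges from {build,index,package,parse} -> (parse, k=3), (scan, k=3).
Iteration 4: edges from {parse,scan} -> (deploy, k=4).
Iteration 5: no outgoing edges from {deploy}; recursion stops.
k values: 0, 1, 1, 1, 1, 2, 2, 2, 2, 2, 3, 3, 4; the maximum is 4.

4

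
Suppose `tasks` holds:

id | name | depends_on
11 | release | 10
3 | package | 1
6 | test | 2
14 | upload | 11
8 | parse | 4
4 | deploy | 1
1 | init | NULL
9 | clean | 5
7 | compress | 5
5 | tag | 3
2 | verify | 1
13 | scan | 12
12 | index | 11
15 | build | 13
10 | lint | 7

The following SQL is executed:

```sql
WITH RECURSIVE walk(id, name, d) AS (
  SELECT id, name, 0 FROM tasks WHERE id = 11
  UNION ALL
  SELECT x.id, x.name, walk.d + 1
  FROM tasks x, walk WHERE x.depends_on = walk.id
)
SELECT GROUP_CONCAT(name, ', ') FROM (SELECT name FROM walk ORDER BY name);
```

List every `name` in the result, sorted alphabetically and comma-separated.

build, index, release, scan, upload

Base: id=11 (release) at d 0.
Iteration 1: rows with depends_on in {11} -> index (id 12, d 1), upload (id 14, d 1).
Iteration 2: rows with depends_on in {12,14} -> scan (id 13, d 2).
Iteration 3: rows with depends_on in {13} -> build (id 15, d 3).
Iteration 4: no rows with depends_on in {15}; recursion stops.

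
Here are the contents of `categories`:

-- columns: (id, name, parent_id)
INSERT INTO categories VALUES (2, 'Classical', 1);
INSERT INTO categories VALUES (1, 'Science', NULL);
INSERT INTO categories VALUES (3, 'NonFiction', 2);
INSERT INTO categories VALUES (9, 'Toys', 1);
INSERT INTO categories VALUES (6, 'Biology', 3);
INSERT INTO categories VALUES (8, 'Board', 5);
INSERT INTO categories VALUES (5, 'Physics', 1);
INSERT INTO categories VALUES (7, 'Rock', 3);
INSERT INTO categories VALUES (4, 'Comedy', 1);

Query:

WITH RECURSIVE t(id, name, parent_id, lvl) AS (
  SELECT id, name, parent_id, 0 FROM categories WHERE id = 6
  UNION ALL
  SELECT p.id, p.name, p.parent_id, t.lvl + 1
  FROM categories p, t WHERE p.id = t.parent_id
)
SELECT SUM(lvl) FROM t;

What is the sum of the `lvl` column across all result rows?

6

Base: id=6 (Biology), parent_id=3, lvl 0.
Iteration 1: join on id=3 -> NonFiction (id 3, parent_id=2, lvl 1).
Iteration 2: join on id=2 -> Classical (id 2, parent_id=1, lvl 2).
Iteration 3: join on id=1 -> Science (id 1, parent_id=NULL, lvl 3).
Iteration 4: parent_id is NULL; no match; recursion stops.
SUM(lvl) = 0 + 1 + 2 + 3 = 6.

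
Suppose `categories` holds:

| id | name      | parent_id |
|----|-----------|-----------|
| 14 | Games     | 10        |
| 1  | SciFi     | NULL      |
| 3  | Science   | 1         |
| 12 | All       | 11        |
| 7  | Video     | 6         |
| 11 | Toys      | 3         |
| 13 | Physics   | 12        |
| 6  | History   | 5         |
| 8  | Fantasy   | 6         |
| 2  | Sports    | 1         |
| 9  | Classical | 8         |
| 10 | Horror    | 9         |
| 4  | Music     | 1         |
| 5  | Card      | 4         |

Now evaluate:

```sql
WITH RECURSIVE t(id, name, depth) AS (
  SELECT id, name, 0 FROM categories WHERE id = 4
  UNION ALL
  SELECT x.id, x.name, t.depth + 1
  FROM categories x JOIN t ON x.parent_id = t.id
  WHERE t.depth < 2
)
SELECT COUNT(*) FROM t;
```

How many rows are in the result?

3

Base: id=4 (Music) at depth 0.
Iteration 1: rows with parent_id in {4} -> Card (id 5, depth 1).
Iteration 2: rows with parent_id in {5} -> History (id 6, depth 2).
Iteration 3: depth < 2 fails for all current rows; recursion stops.
Total rows emitted: 3.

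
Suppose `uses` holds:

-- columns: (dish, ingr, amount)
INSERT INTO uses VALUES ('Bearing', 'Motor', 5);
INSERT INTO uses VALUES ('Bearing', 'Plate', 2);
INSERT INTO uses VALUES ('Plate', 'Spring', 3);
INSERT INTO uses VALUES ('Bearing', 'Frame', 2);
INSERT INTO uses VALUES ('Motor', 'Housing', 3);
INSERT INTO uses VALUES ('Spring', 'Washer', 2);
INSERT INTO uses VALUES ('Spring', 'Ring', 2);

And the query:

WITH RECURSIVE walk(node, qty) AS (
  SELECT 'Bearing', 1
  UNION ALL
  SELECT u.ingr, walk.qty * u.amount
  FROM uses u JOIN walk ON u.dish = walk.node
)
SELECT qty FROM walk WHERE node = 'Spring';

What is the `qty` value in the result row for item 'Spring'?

6

Base: (Bearing, qty=1).
Iteration 1: components of {Bearing} -> Frame = 1*2 = 2, Motor = 1*5 = 5, Plate = 1*2 = 2.
Iteration 2: components of {Frame,Motor,Plate} -> Housing = 5*3 = 15, Spring = 2*3 = 6.
Iteration 3: components of {Housing,Spring} -> Ring = 6*2 = 12, Washer = 6*2 = 12.
Iteration 4: no further components; recursion stops.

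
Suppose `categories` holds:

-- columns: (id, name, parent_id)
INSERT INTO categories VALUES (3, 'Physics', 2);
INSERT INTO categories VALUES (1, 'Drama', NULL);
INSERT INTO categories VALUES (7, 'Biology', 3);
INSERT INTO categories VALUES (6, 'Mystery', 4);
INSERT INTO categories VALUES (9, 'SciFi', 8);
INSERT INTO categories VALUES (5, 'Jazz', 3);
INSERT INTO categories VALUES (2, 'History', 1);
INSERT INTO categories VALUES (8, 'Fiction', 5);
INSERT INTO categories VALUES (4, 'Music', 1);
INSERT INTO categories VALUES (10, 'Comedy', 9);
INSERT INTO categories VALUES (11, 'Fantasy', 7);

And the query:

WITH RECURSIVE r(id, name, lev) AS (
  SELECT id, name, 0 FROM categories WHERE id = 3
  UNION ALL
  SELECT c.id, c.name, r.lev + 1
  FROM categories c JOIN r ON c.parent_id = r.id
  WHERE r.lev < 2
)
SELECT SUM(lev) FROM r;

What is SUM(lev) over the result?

6

Base: id=3 (Physics) at lev 0.
Iteration 1: rows with parent_id in {3} -> Jazz (id 5, lev 1), Biology (id 7, lev 1).
Iteration 2: rows with parent_id in {5,7} -> Fiction (id 8, lev 2), Fantasy (id 11, lev 2).
Iteration 3: lev < 2 fails for all current rows; recursion stops.
SUM(lev) = 0 + 1 + 1 + 2 + 2 = 6.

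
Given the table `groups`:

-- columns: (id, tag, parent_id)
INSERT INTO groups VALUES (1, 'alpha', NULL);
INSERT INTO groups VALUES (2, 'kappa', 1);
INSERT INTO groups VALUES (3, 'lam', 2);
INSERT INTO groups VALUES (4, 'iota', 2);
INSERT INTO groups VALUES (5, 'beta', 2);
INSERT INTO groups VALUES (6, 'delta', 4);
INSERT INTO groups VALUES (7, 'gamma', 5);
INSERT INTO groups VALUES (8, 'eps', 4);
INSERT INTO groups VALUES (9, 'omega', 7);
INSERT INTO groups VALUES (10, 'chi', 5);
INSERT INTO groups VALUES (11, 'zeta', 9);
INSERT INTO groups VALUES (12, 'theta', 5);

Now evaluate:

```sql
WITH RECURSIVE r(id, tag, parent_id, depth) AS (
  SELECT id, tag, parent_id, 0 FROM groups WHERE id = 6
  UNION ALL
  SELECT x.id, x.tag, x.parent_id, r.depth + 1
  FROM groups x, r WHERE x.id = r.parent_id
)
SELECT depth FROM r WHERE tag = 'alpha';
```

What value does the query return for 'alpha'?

3

Base: id=6 (delta), parent_id=4, depth 0.
Iteration 1: join on id=4 -> iota (id 4, parent_id=2, depth 1).
Iteration 2: join on id=2 -> kappa (id 2, parent_id=1, depth 2).
Iteration 3: join on id=1 -> alpha (id 1, parent_id=NULL, depth 3).
Iteration 4: parent_id is NULL; no match; recursion stops.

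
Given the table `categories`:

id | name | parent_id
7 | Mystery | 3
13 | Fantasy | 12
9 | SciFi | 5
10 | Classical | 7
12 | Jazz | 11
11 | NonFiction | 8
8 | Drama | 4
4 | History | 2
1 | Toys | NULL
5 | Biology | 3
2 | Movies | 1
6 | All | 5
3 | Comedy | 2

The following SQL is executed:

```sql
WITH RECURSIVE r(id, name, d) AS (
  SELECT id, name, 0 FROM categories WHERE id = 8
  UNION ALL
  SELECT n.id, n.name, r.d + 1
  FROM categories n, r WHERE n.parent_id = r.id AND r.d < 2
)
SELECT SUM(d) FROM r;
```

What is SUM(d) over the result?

3

Base: id=8 (Drama) at d 0.
Iteration 1: rows with parent_id in {8} -> NonFiction (id 11, d 1).
Iteration 2: rows with parent_id in {11} -> Jazz (id 12, d 2).
Iteration 3: d < 2 fails for all current rows; recursion stops.
SUM(d) = 0 + 1 + 2 = 3.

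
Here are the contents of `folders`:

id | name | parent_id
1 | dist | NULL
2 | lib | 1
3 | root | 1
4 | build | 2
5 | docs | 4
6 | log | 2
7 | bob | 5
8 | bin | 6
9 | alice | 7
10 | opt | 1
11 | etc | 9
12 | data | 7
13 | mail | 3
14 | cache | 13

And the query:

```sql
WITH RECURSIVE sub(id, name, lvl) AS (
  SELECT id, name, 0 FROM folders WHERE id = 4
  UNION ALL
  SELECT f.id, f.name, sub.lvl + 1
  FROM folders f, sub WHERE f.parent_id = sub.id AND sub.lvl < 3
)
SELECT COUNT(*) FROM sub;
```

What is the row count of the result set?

5

Base: id=4 (build) at lvl 0.
Iteration 1: rows with parent_id in {4} -> docs (id 5, lvl 1).
Iteration 2: rows with parent_id in {5} -> bob (id 7, lvl 2).
Iteration 3: rows with parent_id in {7} -> alice (id 9, lvl 3), data (id 12, lvl 3).
Iteration 4: lvl < 3 fails for all current rows; recursion stops.
Total rows emitted: 5.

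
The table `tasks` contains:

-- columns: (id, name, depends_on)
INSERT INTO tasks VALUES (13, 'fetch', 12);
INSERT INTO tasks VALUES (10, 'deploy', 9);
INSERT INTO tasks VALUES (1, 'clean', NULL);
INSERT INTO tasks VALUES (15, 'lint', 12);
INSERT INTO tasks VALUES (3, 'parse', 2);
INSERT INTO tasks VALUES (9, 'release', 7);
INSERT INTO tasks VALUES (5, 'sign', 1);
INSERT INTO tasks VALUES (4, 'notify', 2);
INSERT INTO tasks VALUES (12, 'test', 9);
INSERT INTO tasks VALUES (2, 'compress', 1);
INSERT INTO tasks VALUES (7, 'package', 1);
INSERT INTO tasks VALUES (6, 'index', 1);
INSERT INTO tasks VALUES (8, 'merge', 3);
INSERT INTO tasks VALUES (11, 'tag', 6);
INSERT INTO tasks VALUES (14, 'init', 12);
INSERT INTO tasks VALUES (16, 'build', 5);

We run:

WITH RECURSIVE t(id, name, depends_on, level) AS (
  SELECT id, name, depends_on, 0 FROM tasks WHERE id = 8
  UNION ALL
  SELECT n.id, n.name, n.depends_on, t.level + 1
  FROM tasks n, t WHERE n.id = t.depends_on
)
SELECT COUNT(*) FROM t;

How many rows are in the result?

Base: id=8 (merge), depends_on=3, level 0.
Iteration 1: join on id=3 -> parse (id 3, depends_on=2, level 1).
Iteration 2: join on id=2 -> compress (id 2, depends_on=1, level 2).
Iteration 3: join on id=1 -> clean (id 1, depends_on=NULL, level 3).
Iteration 4: depends_on is NULL; no match; recursion stops.
Total rows emitted: 4.

4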